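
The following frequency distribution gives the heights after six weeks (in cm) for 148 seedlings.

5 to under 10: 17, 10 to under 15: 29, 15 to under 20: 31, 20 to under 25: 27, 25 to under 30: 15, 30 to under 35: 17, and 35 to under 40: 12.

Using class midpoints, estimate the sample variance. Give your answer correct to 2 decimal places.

80.03

Midpoints: 7.5, 12.5, 17.5, 22.5, 27.5, 32.5, 37.5
n = 148, Σfm = 3055, mean = 20.6419
Σfm² = 74825
Σf(m − x̄)² = Σfm² − (Σfm)²/n = 74825 − 3055²/148 = 11764.0203
Sample variance = 11764.0203 / 147 = 80.0273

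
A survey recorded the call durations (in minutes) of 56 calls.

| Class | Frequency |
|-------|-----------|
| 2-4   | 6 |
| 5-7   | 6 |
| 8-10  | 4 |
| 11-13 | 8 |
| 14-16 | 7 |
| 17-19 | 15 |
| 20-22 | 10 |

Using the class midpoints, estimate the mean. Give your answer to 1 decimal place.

13.8

Midpoints: 3, 6, 9, 12, 15, 18, 21
Σfm = 6×3 + 6×6 + 4×9 + 8×12 + 7×15 + 15×18 + 10×21 = 771
n = Σf = 56
Mean = 771 / 56 = 13.7679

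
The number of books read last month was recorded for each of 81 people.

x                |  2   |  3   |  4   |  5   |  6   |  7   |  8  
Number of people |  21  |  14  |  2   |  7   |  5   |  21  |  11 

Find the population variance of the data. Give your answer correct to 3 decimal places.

5.345

Values: 2, 3, 4, 5, 6, 7, 8
n = 81, Σfx = 392, mean = 4.8395
Σfx² = 2330
Σf(x − x̄)² = Σfx² − (Σfx)²/n = 2330 − 392²/81 = 432.9136
Population variance = 432.9136 / 81 = 5.3446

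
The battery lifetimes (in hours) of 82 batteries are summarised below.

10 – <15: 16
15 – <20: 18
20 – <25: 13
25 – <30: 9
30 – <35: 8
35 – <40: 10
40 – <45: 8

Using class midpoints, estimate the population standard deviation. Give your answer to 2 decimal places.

Midpoints: 12.5, 17.5, 22.5, 27.5, 32.5, 37.5, 42.5
n = 82, Σfm = 2030, mean = 24.7561
Σfm² = 58362.5
Σf(m − x̄)² = Σfm² − (Σfm)²/n = 58362.5 − 2030²/82 = 8107.6220
Population variance = 8107.6220 / 82 = 98.8734
Standard deviation = √98.8734 = 9.9435

9.94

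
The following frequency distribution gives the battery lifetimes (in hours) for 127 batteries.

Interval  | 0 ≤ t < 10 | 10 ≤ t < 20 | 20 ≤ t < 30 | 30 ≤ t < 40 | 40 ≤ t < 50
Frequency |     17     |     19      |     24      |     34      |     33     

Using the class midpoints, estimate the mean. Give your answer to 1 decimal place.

28.7

Midpoints: 5, 15, 25, 35, 45
Σfm = 17×5 + 19×15 + 24×25 + 34×35 + 33×45 = 3645
n = Σf = 127
Mean = 3645 / 127 = 28.7008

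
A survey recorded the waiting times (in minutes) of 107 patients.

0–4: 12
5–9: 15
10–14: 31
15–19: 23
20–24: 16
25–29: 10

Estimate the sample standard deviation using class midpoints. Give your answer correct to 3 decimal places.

Midpoints: 2, 7, 12, 17, 22, 27
n = 107, Σfm = 1514, mean = 14.1495
Σfm² = 26928
Σf(m − x̄)² = Σfm² − (Σfm)²/n = 26928 − 1514²/107 = 5505.6075
Sample variance = 5505.6075 / 106 = 51.9397
Standard deviation = √51.9397 = 7.2069

7.207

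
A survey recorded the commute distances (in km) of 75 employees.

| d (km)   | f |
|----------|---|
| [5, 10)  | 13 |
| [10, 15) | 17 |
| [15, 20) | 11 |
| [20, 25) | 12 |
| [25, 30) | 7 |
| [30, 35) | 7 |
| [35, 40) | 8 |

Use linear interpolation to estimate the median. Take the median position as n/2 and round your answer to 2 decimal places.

18.41

Cumulative frequencies: 13, 30, 41, 53, 60, 67, 75
n = 75; position = n/2 = 37.5.
This falls in the class [15, 20): L = 15, F = 30, f = 11, h = 5.
Median ≈ 15 + ((37.5 − 30) / 11) × 5 = 18.4091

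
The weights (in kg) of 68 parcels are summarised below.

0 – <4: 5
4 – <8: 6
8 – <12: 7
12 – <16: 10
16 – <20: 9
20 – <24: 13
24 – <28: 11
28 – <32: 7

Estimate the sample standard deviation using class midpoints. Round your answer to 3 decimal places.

Midpoints: 2, 6, 10, 14, 18, 22, 26, 30
n = 68, Σfm = 1200, mean = 17.6471
Σfm² = 25840
Σf(m − x̄)² = Σfm² − (Σfm)²/n = 25840 − 1200²/68 = 4663.5294
Sample variance = 4663.5294 / 67 = 69.6049
Standard deviation = √69.6049 = 8.3430

8.343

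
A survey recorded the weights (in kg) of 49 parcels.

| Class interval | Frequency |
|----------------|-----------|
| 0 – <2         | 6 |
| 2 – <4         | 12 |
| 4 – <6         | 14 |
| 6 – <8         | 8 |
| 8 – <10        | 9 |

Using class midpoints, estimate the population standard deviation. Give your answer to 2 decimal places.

2.55

Midpoints: 1, 3, 5, 7, 9
n = 49, Σfm = 249, mean = 5.0816
Σfm² = 1585
Σf(m − x̄)² = Σfm² − (Σfm)²/n = 1585 − 249²/49 = 319.6735
Population variance = 319.6735 / 49 = 6.5239
Standard deviation = √6.5239 = 2.5542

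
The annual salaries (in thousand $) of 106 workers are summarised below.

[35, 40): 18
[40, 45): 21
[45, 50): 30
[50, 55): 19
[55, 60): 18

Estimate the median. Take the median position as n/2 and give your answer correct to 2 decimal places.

Cumulative frequencies: 18, 39, 69, 88, 106
n = 106; position = n/2 = 53.
This falls in the class [45, 50): L = 45, F = 39, f = 30, h = 5.
Median ≈ 45 + ((53 − 39) / 30) × 5 = 47.3333

47.33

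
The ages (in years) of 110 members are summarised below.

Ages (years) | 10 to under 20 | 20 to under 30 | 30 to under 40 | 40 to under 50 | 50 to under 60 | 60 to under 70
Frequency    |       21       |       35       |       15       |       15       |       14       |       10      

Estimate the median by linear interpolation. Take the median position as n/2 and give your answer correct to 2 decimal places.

29.71

Cumulative frequencies: 21, 56, 71, 86, 100, 110
n = 110; position = n/2 = 55.
This falls in the class 20 to under 30: L = 20, F = 21, f = 35, h = 10.
Median ≈ 20 + ((55 − 21) / 35) × 10 = 29.7143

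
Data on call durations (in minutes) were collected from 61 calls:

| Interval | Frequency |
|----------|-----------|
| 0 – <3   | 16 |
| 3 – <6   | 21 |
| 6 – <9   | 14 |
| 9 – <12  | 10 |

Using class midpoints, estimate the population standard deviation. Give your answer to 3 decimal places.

3.089

Midpoints: 1.5, 4.5, 7.5, 10.5
n = 61, Σfm = 328.5, mean = 5.3852
Σfm² = 2351.25
Σf(m − x̄)² = Σfm² − (Σfm)²/n = 2351.25 − 328.5²/61 = 582.1967
Population variance = 582.1967 / 61 = 9.5442
Standard deviation = √9.5442 = 3.0894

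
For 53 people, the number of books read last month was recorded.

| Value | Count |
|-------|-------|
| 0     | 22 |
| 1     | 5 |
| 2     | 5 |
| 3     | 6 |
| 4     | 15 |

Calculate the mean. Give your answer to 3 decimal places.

Values: 0, 1, 2, 3, 4
Σfx = 22×0 + 5×1 + 5×2 + 6×3 + 15×4 = 93
n = Σf = 53
Mean = 93 / 53 = 1.7547

1.755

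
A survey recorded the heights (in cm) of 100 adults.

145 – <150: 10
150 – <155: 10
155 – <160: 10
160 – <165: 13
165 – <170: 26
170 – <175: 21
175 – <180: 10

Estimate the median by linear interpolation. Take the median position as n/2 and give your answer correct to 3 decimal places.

Cumulative frequencies: 10, 20, 30, 43, 69, 90, 100
n = 100; position = n/2 = 50.
This falls in the class 165 – <170: L = 165, F = 43, f = 26, h = 5.
Median ≈ 165 + ((50 − 43) / 26) × 5 = 166.3462

166.346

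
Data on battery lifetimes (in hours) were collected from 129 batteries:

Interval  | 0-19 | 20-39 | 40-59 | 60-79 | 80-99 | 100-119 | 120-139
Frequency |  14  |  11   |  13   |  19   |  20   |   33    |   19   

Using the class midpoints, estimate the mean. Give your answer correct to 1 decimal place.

Midpoints: 9.5, 29.5, 49.5, 69.5, 89.5, 109.5, 129.5
Σfm = 14×9.5 + 11×29.5 + 13×49.5 + 19×69.5 + 20×89.5 + 33×109.5 + 19×129.5 = 10285.5
n = Σf = 129
Mean = 10285.5 / 129 = 79.7326

79.7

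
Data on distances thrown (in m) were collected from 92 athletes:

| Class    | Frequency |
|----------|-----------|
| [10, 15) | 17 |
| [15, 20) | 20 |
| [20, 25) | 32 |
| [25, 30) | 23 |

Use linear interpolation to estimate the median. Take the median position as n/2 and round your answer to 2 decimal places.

Cumulative frequencies: 17, 37, 69, 92
n = 92; position = n/2 = 46.
This falls in the class [20, 25): L = 20, F = 37, f = 32, h = 5.
Median ≈ 20 + ((46 − 37) / 32) × 5 = 21.4062

21.41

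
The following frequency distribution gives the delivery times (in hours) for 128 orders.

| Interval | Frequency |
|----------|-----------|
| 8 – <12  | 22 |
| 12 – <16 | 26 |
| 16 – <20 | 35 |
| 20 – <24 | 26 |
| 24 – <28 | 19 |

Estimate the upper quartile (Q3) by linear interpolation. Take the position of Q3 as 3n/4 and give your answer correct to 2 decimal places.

Cumulative frequencies: 22, 48, 83, 109, 128
n = 128; position = 3n/4 = 96.
This falls in the class 20 – <24: L = 20, F = 83, f = 26, h = 4.
Upper quartile ≈ 20 + ((96 − 83) / 26) × 4 = 22.0000

22.00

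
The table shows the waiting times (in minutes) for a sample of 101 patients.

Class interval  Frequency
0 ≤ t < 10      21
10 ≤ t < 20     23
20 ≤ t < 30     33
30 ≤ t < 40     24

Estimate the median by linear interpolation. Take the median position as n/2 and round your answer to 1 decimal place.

22.0

Cumulative frequencies: 21, 44, 77, 101
n = 101; position = n/2 = 50.5.
This falls in the class 20 ≤ t < 30: L = 20, F = 44, f = 33, h = 10.
Median ≈ 20 + ((50.5 − 44) / 33) × 10 = 21.9697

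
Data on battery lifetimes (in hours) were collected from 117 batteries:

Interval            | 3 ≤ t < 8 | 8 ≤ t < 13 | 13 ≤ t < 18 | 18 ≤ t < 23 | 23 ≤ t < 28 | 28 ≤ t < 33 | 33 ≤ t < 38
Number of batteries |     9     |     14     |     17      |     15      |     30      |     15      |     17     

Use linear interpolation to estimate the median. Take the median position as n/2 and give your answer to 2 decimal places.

23.58

Cumulative frequencies: 9, 23, 40, 55, 85, 100, 117
n = 117; position = n/2 = 58.5.
This falls in the class 23 ≤ t < 28: L = 23, F = 55, f = 30, h = 5.
Median ≈ 23 + ((58.5 − 55) / 30) × 5 = 23.5833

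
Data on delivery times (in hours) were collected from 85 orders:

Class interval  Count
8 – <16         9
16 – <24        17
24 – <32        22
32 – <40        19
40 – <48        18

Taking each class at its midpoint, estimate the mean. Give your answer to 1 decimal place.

29.9

Midpoints: 12, 20, 28, 36, 44
Σfm = 9×12 + 17×20 + 22×28 + 19×36 + 18×44 = 2540
n = Σf = 85
Mean = 2540 / 85 = 29.8824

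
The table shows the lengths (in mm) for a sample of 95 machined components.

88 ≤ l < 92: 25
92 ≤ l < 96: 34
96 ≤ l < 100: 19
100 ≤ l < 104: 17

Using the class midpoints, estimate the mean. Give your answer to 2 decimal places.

Midpoints: 90, 94, 98, 102
Σfm = 25×90 + 34×94 + 19×98 + 17×102 = 9042
n = Σf = 95
Mean = 9042 / 95 = 95.1789

95.18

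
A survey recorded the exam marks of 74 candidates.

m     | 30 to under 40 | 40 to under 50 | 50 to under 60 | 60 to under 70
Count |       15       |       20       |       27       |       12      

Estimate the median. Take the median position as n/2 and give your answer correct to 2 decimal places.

50.74

Cumulative frequencies: 15, 35, 62, 74
n = 74; position = n/2 = 37.
This falls in the class 50 to under 60: L = 50, F = 35, f = 27, h = 10.
Median ≈ 50 + ((37 − 35) / 27) × 10 = 50.7407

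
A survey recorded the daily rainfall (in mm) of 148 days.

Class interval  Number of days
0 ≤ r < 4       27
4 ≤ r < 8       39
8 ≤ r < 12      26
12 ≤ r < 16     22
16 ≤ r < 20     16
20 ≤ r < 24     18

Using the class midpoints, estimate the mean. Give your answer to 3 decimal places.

10.405

Midpoints: 2, 6, 10, 14, 18, 22
Σfm = 27×2 + 39×6 + 26×10 + 22×14 + 16×18 + 18×22 = 1540
n = Σf = 148
Mean = 1540 / 148 = 10.4054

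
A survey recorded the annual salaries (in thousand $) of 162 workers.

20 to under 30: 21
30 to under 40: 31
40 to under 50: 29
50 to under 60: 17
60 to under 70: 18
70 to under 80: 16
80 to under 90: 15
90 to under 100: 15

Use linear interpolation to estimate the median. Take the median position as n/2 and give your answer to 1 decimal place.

Cumulative frequencies: 21, 52, 81, 98, 116, 132, 147, 162
n = 162; position = n/2 = 81.
This falls in the class 40 to under 50: L = 40, F = 52, f = 29, h = 10.
Median ≈ 40 + ((81 − 52) / 29) × 10 = 50.0000

50.0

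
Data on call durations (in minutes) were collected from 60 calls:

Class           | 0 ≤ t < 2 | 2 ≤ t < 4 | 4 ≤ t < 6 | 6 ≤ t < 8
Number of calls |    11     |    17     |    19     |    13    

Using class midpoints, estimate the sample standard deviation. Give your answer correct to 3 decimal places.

2.062

Midpoints: 1, 3, 5, 7
n = 60, Σfm = 248, mean = 4.1333
Σfm² = 1276
Σf(m − x̄)² = Σfm² − (Σfm)²/n = 1276 − 248²/60 = 250.9333
Sample variance = 250.9333 / 59 = 4.2531
Standard deviation = √4.2531 = 2.0623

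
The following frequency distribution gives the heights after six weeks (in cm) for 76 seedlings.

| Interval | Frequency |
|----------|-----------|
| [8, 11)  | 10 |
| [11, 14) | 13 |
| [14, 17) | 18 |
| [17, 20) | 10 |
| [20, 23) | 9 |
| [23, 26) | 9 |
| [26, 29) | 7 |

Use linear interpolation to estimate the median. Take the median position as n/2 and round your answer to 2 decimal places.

Cumulative frequencies: 10, 23, 41, 51, 60, 69, 76
n = 76; position = n/2 = 38.
This falls in the class [14, 17): L = 14, F = 23, f = 18, h = 3.
Median ≈ 14 + ((38 − 23) / 18) × 3 = 16.5000

16.50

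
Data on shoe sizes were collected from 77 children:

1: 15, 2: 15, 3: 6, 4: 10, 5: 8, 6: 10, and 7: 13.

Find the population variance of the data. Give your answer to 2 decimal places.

4.72

Values: 1, 2, 3, 4, 5, 6, 7
n = 77, Σfx = 294, mean = 3.8182
Σfx² = 1486
Σf(x − x̄)² = Σfx² − (Σfx)²/n = 1486 − 294²/77 = 363.4545
Population variance = 363.4545 / 77 = 4.7202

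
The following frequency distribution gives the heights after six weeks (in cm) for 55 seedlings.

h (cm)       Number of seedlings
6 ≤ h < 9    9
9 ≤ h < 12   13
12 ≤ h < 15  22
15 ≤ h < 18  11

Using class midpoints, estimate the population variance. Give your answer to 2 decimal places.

Midpoints: 7.5, 10.5, 13.5, 16.5
n = 55, Σfm = 682.5, mean = 12.4091
Σfm² = 8943.75
Σf(m − x̄)² = Σfm² − (Σfm)²/n = 8943.75 − 682.5²/55 = 474.5455
Population variance = 474.5455 / 55 = 8.6281

8.63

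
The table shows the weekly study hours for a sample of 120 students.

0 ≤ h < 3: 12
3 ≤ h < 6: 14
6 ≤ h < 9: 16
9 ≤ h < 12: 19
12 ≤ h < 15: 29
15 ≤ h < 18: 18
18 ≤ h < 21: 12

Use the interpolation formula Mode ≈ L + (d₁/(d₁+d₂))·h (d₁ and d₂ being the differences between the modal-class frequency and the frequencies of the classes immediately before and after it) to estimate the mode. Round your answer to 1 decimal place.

13.4

Modal class: 12 ≤ h < 15 (highest frequency 29).
d₁ = 29 − 19 = 10, d₂ = 29 − 18 = 11
Mode ≈ 12 + (10/(10+11)) × 3 = 12 + 1.4286 = 13.4286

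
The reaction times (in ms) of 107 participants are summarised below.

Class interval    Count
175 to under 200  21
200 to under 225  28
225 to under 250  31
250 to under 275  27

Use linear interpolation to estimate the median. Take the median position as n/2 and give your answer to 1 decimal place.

Cumulative frequencies: 21, 49, 80, 107
n = 107; position = n/2 = 53.5.
This falls in the class 225 to under 250: L = 225, F = 49, f = 31, h = 25.
Median ≈ 225 + ((53.5 − 49) / 31) × 25 = 228.6290

228.6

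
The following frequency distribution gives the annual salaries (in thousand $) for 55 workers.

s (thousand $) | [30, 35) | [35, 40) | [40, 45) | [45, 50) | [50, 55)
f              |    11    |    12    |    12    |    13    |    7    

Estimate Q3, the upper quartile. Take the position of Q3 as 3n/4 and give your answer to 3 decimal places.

47.404

Cumulative frequencies: 11, 23, 35, 48, 55
n = 55; position = 3n/4 = 41.25.
This falls in the class [45, 50): L = 45, F = 35, f = 13, h = 5.
Upper quartile ≈ 45 + ((41.25 − 35) / 13) × 5 = 47.4038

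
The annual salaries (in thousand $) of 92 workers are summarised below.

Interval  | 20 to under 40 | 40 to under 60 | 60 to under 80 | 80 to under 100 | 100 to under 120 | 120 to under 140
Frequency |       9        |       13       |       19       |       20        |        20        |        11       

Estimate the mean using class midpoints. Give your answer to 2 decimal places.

Midpoints: 30, 50, 70, 90, 110, 130
Σfm = 9×30 + 13×50 + 19×70 + 20×90 + 20×110 + 11×130 = 7680
n = Σf = 92
Mean = 7680 / 92 = 83.4783

83.48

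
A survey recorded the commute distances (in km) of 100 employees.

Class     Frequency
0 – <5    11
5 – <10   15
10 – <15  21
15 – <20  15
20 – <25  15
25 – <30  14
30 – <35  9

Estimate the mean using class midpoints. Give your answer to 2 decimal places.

16.80

Midpoints: 2.5, 7.5, 12.5, 17.5, 22.5, 27.5, 32.5
Σfm = 11×2.5 + 15×7.5 + 21×12.5 + 15×17.5 + 15×22.5 + 14×27.5 + 9×32.5 = 1680
n = Σf = 100
Mean = 1680 / 100 = 16.8000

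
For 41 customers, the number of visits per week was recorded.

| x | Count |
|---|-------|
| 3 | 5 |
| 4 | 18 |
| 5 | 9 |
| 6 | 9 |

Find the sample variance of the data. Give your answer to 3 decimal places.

0.955

Values: 3, 4, 5, 6
n = 41, Σfx = 186, mean = 4.5366
Σfx² = 882
Σf(x − x̄)² = Σfx² − (Σfx)²/n = 882 − 186²/41 = 38.1951
Sample variance = 38.1951 / 40 = 0.9549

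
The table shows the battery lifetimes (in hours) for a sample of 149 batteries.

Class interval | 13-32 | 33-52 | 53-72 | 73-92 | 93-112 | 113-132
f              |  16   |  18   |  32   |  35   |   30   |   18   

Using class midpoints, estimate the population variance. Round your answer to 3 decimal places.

894.554

Midpoints: 22.5, 42.5, 62.5, 82.5, 102.5, 122.5
n = 149, Σfm = 11292.5, mean = 75.7886
Σfm² = 989131.25
Σf(m − x̄)² = Σfm² − (Σfm)²/n = 989131.25 − 11292.5²/149 = 133288.5906
Population variance = 133288.5906 / 149 = 894.5543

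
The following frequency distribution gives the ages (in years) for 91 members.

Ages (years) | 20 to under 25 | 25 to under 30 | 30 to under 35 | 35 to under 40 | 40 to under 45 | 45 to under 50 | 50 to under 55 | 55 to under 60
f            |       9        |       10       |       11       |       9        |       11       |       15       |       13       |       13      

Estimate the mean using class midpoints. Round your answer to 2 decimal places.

Midpoints: 22.5, 27.5, 32.5, 37.5, 42.5, 47.5, 52.5, 57.5
Σfm = 9×22.5 + 10×27.5 + 11×32.5 + 9×37.5 + 11×42.5 + 15×47.5 + 13×52.5 + 13×57.5 = 3782.5
n = Σf = 91
Mean = 3782.5 / 91 = 41.5659

41.57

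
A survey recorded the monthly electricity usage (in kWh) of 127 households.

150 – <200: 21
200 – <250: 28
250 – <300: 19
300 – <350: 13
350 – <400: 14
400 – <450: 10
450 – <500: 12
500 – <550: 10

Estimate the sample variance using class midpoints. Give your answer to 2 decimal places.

Midpoints: 175, 225, 275, 325, 375, 425, 475, 525
n = 127, Σfm = 39875, mean = 313.9764
Σfm² = 14109375
Σf(m − x̄)² = Σfm² − (Σfm)²/n = 14109375 − 39875²/127 = 1589566.9291
Sample variance = 1589566.9291 / 126 = 12615.6105

12615.61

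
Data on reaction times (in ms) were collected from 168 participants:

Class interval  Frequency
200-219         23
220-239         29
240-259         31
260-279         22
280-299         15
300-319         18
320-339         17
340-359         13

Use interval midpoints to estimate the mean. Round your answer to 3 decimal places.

Midpoints: 209.5, 229.5, 249.5, 269.5, 289.5, 309.5, 329.5, 349.5
Σfm = 23×209.5 + 29×229.5 + 31×249.5 + 22×269.5 + 15×289.5 + 18×309.5 + 17×329.5 + 13×349.5 = 45196
n = Σf = 168
Mean = 45196 / 168 = 269.0238

269.024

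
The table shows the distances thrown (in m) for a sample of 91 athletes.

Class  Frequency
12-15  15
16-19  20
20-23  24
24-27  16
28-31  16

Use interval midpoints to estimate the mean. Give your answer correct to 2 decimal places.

21.41

Midpoints: 13.5, 17.5, 21.5, 25.5, 29.5
Σfm = 15×13.5 + 20×17.5 + 24×21.5 + 16×25.5 + 16×29.5 = 1948.5
n = Σf = 91
Mean = 1948.5 / 91 = 21.4121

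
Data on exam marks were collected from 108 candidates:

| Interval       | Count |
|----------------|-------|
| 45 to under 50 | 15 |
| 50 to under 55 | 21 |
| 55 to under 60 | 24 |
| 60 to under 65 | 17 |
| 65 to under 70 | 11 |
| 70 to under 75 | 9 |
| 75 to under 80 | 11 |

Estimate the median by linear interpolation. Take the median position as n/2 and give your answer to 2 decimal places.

58.75

Cumulative frequencies: 15, 36, 60, 77, 88, 97, 108
n = 108; position = n/2 = 54.
This falls in the class 55 to under 60: L = 55, F = 36, f = 24, h = 5.
Median ≈ 55 + ((54 − 36) / 24) × 5 = 58.7500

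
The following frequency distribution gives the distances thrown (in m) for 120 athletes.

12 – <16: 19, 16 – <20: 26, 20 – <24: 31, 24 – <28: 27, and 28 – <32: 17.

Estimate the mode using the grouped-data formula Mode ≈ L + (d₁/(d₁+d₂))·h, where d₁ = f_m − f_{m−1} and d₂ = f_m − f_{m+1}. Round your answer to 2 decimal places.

22.22

Modal class: 20 – <24 (highest frequency 31).
d₁ = 31 − 26 = 5, d₂ = 31 − 27 = 4
Mode ≈ 20 + (5/(5+4)) × 4 = 20 + 2.2222 = 22.2222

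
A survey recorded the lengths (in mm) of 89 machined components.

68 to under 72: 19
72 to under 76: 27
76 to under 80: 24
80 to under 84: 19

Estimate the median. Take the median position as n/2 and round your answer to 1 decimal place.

Cumulative frequencies: 19, 46, 70, 89
n = 89; position = n/2 = 44.5.
This falls in the class 72 to under 76: L = 72, F = 19, f = 27, h = 4.
Median ≈ 72 + ((44.5 − 19) / 27) × 4 = 75.7778

75.8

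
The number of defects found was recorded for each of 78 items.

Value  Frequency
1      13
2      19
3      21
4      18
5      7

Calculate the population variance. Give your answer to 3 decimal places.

Values: 1, 2, 3, 4, 5
n = 78, Σfx = 221, mean = 2.8333
Σfx² = 741
Σf(x − x̄)² = Σfx² − (Σfx)²/n = 741 − 221²/78 = 114.8333
Population variance = 114.8333 / 78 = 1.4722

1.472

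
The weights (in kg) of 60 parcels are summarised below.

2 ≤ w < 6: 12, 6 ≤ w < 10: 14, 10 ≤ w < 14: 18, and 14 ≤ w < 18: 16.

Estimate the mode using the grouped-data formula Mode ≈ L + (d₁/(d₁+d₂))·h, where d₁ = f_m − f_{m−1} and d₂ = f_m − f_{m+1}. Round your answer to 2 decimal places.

12.67

Modal class: 10 ≤ w < 14 (highest frequency 18).
d₁ = 18 − 14 = 4, d₂ = 18 − 16 = 2
Mode ≈ 10 + (4/(4+2)) × 4 = 10 + 2.6667 = 12.6667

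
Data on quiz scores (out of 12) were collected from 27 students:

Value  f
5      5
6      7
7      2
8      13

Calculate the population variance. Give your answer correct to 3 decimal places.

1.460

Values: 5, 6, 7, 8
n = 27, Σfx = 185, mean = 6.8519
Σfx² = 1307
Σf(x − x̄)² = Σfx² − (Σfx)²/n = 1307 − 185²/27 = 39.4074
Population variance = 39.4074 / 27 = 1.4595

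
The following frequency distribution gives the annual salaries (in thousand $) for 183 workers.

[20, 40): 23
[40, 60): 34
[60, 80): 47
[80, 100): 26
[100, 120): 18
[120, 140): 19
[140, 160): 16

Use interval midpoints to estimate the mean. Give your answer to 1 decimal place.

81.3

Midpoints: 30, 50, 70, 90, 110, 130, 150
Σfm = 23×30 + 34×50 + 47×70 + 26×90 + 18×110 + 19×130 + 16×150 = 14870
n = Σf = 183
Mean = 14870 / 183 = 81.2568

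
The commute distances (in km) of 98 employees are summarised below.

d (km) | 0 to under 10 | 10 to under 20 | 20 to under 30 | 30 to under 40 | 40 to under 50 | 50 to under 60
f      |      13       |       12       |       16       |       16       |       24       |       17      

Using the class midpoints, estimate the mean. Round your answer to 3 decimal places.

Midpoints: 5, 15, 25, 35, 45, 55
Σfm = 13×5 + 12×15 + 16×25 + 16×35 + 24×45 + 17×55 = 3220
n = Σf = 98
Mean = 3220 / 98 = 32.8571

32.857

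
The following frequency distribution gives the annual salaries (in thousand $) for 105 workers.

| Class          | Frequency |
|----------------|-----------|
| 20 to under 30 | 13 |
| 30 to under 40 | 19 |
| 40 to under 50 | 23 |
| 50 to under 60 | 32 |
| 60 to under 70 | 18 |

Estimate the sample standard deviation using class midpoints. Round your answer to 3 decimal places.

12.784

Midpoints: 25, 35, 45, 55, 65
n = 105, Σfm = 4955, mean = 47.1905
Σfm² = 250825
Σf(m − x̄)² = Σfm² − (Σfm)²/n = 250825 − 4955²/105 = 16996.1905
Sample variance = 16996.1905 / 104 = 163.4249
Standard deviation = √163.4249 = 12.7838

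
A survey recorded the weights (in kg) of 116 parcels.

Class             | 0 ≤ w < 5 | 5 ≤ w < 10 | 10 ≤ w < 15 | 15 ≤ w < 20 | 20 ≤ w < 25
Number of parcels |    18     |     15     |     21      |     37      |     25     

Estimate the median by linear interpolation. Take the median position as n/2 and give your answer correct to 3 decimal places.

15.541

Cumulative frequencies: 18, 33, 54, 91, 116
n = 116; position = n/2 = 58.
This falls in the class 15 ≤ w < 20: L = 15, F = 54, f = 37, h = 5.
Median ≈ 15 + ((58 − 54) / 37) × 5 = 15.5405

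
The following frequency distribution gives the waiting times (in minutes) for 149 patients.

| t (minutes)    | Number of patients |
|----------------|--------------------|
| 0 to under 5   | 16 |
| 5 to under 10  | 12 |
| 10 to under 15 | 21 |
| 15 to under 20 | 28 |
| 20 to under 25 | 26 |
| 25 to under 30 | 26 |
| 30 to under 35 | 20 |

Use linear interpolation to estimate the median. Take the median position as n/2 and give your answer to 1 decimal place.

Cumulative frequencies: 16, 28, 49, 77, 103, 129, 149
n = 149; position = n/2 = 74.5.
This falls in the class 15 to under 20: L = 15, F = 49, f = 28, h = 5.
Median ≈ 15 + ((74.5 − 49) / 28) × 5 = 19.5536

19.6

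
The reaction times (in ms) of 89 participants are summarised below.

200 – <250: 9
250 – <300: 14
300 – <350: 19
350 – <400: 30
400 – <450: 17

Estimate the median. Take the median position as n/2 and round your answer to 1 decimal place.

Cumulative frequencies: 9, 23, 42, 72, 89
n = 89; position = n/2 = 44.5.
This falls in the class 350 – <400: L = 350, F = 42, f = 30, h = 50.
Median ≈ 350 + ((44.5 − 42) / 30) × 50 = 354.1667

354.2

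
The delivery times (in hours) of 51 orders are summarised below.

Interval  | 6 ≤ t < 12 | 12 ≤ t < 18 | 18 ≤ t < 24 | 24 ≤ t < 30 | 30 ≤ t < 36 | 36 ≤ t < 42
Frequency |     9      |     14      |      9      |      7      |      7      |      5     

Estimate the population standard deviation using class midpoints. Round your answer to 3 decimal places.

Midpoints: 9, 15, 21, 27, 33, 39
n = 51, Σfm = 1095, mean = 21.4706
Σfm² = 28179
Σf(m − x̄)² = Σfm² − (Σfm)²/n = 28179 − 1095²/51 = 4668.7059
Population variance = 4668.7059 / 51 = 91.5433
Standard deviation = √91.5433 = 9.5678

9.568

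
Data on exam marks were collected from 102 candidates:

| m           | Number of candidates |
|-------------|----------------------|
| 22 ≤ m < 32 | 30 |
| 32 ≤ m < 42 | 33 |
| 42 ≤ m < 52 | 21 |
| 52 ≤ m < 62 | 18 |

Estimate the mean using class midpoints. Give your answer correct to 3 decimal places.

Midpoints: 27, 37, 47, 57
Σfm = 30×27 + 33×37 + 21×47 + 18×57 = 4044
n = Σf = 102
Mean = 4044 / 102 = 39.6471

39.647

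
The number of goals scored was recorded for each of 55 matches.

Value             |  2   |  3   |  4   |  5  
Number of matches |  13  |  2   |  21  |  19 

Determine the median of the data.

4

Cumulative frequencies: 13, 15, 36, 55
n = 55, so the median is the value in position (n+1)/2 = 28.
Position 28 falls at value 4.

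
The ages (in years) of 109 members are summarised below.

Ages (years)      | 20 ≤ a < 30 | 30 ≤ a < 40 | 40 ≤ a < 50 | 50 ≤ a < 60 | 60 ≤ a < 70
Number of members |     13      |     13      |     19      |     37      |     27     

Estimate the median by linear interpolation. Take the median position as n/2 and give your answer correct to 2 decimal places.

Cumulative frequencies: 13, 26, 45, 82, 109
n = 109; position = n/2 = 54.5.
This falls in the class 50 ≤ a < 60: L = 50, F = 45, f = 37, h = 10.
Median ≈ 50 + ((54.5 − 45) / 37) × 10 = 52.5676

52.57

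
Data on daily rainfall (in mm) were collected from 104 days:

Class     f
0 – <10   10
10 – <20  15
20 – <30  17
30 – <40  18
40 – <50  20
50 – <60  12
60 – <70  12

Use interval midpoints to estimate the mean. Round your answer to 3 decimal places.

35.288

Midpoints: 5, 15, 25, 35, 45, 55, 65
Σfm = 10×5 + 15×15 + 17×25 + 18×35 + 20×45 + 12×55 + 12×65 = 3670
n = Σf = 104
Mean = 3670 / 104 = 35.2885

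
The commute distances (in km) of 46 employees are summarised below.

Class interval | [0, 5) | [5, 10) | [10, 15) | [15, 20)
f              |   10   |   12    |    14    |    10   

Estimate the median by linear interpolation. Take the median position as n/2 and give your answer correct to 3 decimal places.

Cumulative frequencies: 10, 22, 36, 46
n = 46; position = n/2 = 23.
This falls in the class [10, 15): L = 10, F = 22, f = 14, h = 5.
Median ≈ 10 + ((23 − 22) / 14) × 5 = 10.3571

10.357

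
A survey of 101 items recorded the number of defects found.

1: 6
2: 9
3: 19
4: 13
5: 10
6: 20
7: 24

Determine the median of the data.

5

Cumulative frequencies: 6, 15, 34, 47, 57, 77, 101
n = 101, so the median is the value in position (n+1)/2 = 51.
Position 51 falls at value 5.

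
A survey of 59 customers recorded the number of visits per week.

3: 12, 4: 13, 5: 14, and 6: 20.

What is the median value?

Cumulative frequencies: 12, 25, 39, 59
n = 59, so the median is the value in position (n+1)/2 = 30.
Position 30 falls at value 5.

5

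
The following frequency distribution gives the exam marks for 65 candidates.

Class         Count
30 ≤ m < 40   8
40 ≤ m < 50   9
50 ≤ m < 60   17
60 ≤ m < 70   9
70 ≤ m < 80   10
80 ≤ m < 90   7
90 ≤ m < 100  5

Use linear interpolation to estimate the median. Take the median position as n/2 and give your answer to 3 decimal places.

Cumulative frequencies: 8, 17, 34, 43, 53, 60, 65
n = 65; position = n/2 = 32.5.
This falls in the class 50 ≤ m < 60: L = 50, F = 17, f = 17, h = 10.
Median ≈ 50 + ((32.5 − 17) / 17) × 10 = 59.1176

59.118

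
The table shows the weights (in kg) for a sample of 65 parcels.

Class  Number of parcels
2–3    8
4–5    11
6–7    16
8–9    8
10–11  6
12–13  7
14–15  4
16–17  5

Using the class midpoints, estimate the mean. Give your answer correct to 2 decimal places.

Midpoints: 2.5, 4.5, 6.5, 8.5, 10.5, 12.5, 14.5, 16.5
Σfm = 8×2.5 + 11×4.5 + 16×6.5 + 8×8.5 + 6×10.5 + 7×12.5 + 4×14.5 + 5×16.5 = 532.5
n = Σf = 65
Mean = 532.5 / 65 = 8.1923

8.19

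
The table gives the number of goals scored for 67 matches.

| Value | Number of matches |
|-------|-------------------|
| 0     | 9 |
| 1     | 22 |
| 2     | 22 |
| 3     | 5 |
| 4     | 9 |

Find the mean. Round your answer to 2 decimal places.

1.75

Values: 0, 1, 2, 3, 4
Σfx = 9×0 + 22×1 + 22×2 + 5×3 + 9×4 = 117
n = Σf = 67
Mean = 117 / 67 = 1.7463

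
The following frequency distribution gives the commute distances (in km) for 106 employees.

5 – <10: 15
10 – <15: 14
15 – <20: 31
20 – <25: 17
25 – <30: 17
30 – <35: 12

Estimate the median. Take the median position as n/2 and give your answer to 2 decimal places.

18.87

Cumulative frequencies: 15, 29, 60, 77, 94, 106
n = 106; position = n/2 = 53.
This falls in the class 15 – <20: L = 15, F = 29, f = 31, h = 5.
Median ≈ 15 + ((53 − 29) / 31) × 5 = 18.8710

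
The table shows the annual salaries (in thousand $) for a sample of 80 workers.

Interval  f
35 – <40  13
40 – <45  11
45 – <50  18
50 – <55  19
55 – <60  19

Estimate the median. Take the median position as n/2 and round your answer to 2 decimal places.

Cumulative frequencies: 13, 24, 42, 61, 80
n = 80; position = n/2 = 40.
This falls in the class 45 – <50: L = 45, F = 24, f = 18, h = 5.
Median ≈ 45 + ((40 − 24) / 18) × 5 = 49.4444

49.44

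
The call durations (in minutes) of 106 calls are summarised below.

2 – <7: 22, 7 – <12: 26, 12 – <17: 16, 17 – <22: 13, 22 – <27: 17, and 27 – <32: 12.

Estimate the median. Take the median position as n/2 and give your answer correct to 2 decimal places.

13.56

Cumulative frequencies: 22, 48, 64, 77, 94, 106
n = 106; position = n/2 = 53.
This falls in the class 12 – <17: L = 12, F = 48, f = 16, h = 5.
Median ≈ 12 + ((53 − 48) / 16) × 5 = 13.5625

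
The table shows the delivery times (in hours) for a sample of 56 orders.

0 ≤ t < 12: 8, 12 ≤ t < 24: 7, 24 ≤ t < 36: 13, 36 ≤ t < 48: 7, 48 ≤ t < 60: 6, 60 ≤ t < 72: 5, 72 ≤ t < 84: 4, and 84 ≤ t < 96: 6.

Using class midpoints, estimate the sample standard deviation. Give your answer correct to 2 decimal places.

26.64

Midpoints: 6, 18, 30, 42, 54, 66, 78, 90
n = 56, Σfm = 2364, mean = 42.2143
Σfm² = 138816
Σf(m − x̄)² = Σfm² − (Σfm)²/n = 138816 − 2364²/56 = 39021.4286
Sample variance = 39021.4286 / 55 = 709.4805
Standard deviation = √709.4805 = 26.6361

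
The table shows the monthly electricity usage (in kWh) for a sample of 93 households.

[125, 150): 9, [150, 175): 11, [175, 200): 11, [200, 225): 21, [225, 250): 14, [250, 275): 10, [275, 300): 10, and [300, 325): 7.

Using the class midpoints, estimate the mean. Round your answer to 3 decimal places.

Midpoints: 137.5, 162.5, 187.5, 212.5, 237.5, 262.5, 287.5, 312.5
Σfm = 9×137.5 + 11×162.5 + 11×187.5 + 21×212.5 + 14×237.5 + 10×262.5 + 10×287.5 + 7×312.5 = 20562.5
n = Σf = 93
Mean = 20562.5 / 93 = 221.1022

221.102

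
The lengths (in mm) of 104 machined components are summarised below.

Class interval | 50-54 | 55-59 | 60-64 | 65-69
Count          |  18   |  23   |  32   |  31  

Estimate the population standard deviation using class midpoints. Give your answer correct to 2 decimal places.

5.34

Midpoints: 52, 57, 62, 67
n = 104, Σfm = 6308, mean = 60.6538
Σfm² = 385566
Σf(m − x̄)² = Σfm² − (Σfm)²/n = 385566 − 6308²/104 = 2961.5385
Population variance = 2961.5385 / 104 = 28.4763
Standard deviation = √28.4763 = 5.3363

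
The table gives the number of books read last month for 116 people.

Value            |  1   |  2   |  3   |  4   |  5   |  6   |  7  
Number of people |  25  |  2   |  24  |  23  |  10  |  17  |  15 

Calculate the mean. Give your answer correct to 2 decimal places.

Values: 1, 2, 3, 4, 5, 6, 7
Σfx = 25×1 + 2×2 + 24×3 + 23×4 + 10×5 + 17×6 + 15×7 = 450
n = Σf = 116
Mean = 450 / 116 = 3.8793

3.88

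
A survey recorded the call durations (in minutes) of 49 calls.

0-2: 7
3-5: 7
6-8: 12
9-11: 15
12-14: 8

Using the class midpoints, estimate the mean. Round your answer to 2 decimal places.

7.61

Midpoints: 1, 4, 7, 10, 13
Σfm = 7×1 + 7×4 + 12×7 + 15×10 + 8×13 = 373
n = Σf = 49
Mean = 373 / 49 = 7.6122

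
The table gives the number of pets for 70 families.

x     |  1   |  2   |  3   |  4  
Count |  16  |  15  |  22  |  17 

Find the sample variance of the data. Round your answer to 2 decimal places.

1.20

Values: 1, 2, 3, 4
n = 70, Σfx = 180, mean = 2.5714
Σfx² = 546
Σf(x − x̄)² = Σfx² − (Σfx)²/n = 546 − 180²/70 = 83.1429
Sample variance = 83.1429 / 69 = 1.2050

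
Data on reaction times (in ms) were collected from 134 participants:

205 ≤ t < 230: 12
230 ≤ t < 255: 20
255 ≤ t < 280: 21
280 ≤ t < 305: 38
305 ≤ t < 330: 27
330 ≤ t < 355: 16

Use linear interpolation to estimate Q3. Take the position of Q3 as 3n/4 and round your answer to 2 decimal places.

313.80

Cumulative frequencies: 12, 32, 53, 91, 118, 134
n = 134; position = 3n/4 = 100.5.
This falls in the class 305 ≤ t < 330: L = 305, F = 91, f = 27, h = 25.
Upper quartile ≈ 305 + ((100.5 − 91) / 27) × 25 = 313.7963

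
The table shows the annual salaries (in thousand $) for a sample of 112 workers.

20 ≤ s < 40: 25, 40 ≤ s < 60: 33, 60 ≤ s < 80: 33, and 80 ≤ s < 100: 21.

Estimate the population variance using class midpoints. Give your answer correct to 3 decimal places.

427.423

Midpoints: 30, 50, 70, 90
n = 112, Σfm = 6600, mean = 58.9286
Σfm² = 436800
Σf(m − x̄)² = Σfm² − (Σfm)²/n = 436800 − 6600²/112 = 47871.4286
Population variance = 47871.4286 / 112 = 427.4235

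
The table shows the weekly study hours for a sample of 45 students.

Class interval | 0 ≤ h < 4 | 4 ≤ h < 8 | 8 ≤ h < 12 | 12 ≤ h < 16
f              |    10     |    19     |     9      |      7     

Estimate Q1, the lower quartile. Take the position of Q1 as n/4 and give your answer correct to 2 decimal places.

Cumulative frequencies: 10, 29, 38, 45
n = 45; position = n/4 = 11.25.
This falls in the class 4 ≤ h < 8: L = 4, F = 10, f = 19, h = 4.
Lower quartile ≈ 4 + ((11.25 − 10) / 19) × 4 = 4.2632

4.26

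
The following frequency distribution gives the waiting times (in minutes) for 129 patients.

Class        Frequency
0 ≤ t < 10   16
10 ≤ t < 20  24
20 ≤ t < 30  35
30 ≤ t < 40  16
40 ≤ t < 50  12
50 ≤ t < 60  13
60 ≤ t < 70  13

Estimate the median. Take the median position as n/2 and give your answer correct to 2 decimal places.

27.00

Cumulative frequencies: 16, 40, 75, 91, 103, 116, 129
n = 129; position = n/2 = 64.5.
This falls in the class 20 ≤ t < 30: L = 20, F = 40, f = 35, h = 10.
Median ≈ 20 + ((64.5 − 40) / 35) × 10 = 27.0000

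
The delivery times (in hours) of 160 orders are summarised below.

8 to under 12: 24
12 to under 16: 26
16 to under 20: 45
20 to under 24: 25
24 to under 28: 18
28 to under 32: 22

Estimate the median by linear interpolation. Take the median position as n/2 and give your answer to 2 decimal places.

18.67

Cumulative frequencies: 24, 50, 95, 120, 138, 160
n = 160; position = n/2 = 80.
This falls in the class 16 to under 20: L = 16, F = 50, f = 45, h = 4.
Median ≈ 16 + ((80 − 50) / 45) × 4 = 18.6667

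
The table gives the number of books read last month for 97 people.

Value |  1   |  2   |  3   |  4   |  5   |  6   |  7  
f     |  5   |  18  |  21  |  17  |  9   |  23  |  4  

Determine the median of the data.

4

Cumulative frequencies: 5, 23, 44, 61, 70, 93, 97
n = 97, so the median is the value in position (n+1)/2 = 49.
Position 49 falls at value 4.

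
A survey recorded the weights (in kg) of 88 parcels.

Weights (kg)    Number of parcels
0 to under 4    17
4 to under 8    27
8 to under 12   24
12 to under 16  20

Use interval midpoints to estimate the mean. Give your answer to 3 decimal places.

8.136

Midpoints: 2, 6, 10, 14
Σfm = 17×2 + 27×6 + 24×10 + 20×14 = 716
n = Σf = 88
Mean = 716 / 88 = 8.1364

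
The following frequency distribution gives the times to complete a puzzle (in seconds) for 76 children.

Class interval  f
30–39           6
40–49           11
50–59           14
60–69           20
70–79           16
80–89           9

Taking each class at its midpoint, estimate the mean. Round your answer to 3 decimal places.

61.868

Midpoints: 34.5, 44.5, 54.5, 64.5, 74.5, 84.5
Σfm = 6×34.5 + 11×44.5 + 14×54.5 + 20×64.5 + 16×74.5 + 9×84.5 = 4702
n = Σf = 76
Mean = 4702 / 76 = 61.8684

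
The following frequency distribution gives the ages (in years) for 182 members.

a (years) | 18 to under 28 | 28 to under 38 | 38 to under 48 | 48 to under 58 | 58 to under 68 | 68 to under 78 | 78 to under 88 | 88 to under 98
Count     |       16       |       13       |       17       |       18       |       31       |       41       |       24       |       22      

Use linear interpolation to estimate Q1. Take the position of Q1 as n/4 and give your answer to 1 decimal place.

Cumulative frequencies: 16, 29, 46, 64, 95, 136, 160, 182
n = 182; position = n/4 = 45.5.
This falls in the class 38 to under 48: L = 38, F = 29, f = 17, h = 10.
Lower quartile ≈ 38 + ((45.5 − 29) / 17) × 10 = 47.7059

47.7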